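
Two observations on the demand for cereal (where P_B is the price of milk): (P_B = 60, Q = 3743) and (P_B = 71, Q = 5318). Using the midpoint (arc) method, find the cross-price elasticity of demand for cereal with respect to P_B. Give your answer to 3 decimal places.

2.070

ΔQ_A = 5318 − 3743 = 1575; ΔP_B = 71 − 60 = 11.
Midpoints: Q̄_A = 4530.5, P̄_B = 65.50.
ε = (ΔQ_A/Q̄_A)/(ΔP_B/P̄_B) = (1575/4530.5)/(11/65.50) ≈ 2.070.
ε > 0: cereal and milk are substitutes.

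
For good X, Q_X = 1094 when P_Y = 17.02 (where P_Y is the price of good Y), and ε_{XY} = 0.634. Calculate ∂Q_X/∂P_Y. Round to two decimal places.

ε = (∂Q_X/∂P_Y)·(P_Y/Q_X) ⇒ ∂Q_X/∂P_Y = ε·Q_X/P_Y = 0.634 × 1094/17.02 ≈ 40.75.

40.75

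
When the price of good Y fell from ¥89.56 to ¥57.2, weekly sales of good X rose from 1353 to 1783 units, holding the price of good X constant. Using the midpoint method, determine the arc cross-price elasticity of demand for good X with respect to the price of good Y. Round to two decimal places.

ΔQ_X = 1783 − 1353 = 430; ΔP_Y = 57.2 − 89.56 = -32.36.
Midpoints: Q̄_X = 1568.0, P̄_Y = 73.38.
ε = (ΔQ_X/Q̄_X)/(ΔP_Y/P̄_Y) = (430/1568.0)/(-32.36/73.38) ≈ -0.62.
ε < 0: good X and good Y are complements.

-0.62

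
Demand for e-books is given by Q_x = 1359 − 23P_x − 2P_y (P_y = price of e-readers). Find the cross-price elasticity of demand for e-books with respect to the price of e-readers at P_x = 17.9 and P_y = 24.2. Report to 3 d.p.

At P_x = 17.9 and P_y = 24.2: Q_x = 898.9.
∂Q_x/∂P_y = -2.
ε = (∂Q_x/∂P_y)(P_y/Q_x) = -2 × (24.2/898.9) ≈ -0.054.
Since ε < 0, e-books and e-readers are complements.

-0.054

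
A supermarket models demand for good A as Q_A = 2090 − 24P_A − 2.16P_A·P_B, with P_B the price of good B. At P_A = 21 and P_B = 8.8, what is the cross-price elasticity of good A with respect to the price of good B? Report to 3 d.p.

-0.336

At P_A = 21 and P_B = 8.8: Q_A = 1186.832.
∂Q_A/∂P_B = -2.16P_A = -2.16(21) = -45.3600.
ε = (∂Q_A/∂P_B)(P_B/Q_A) = -45.3600 × (8.8/1186.832) ≈ -0.336.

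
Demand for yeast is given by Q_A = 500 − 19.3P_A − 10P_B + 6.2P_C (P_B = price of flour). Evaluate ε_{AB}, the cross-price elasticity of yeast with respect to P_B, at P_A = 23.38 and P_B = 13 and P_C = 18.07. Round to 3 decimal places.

At P_A = 23.38 and P_B = 13 and P_C = 18.07: Q_A = 30.8.
∂Q_A/∂P_B = -10.
ε = (∂Q_A/∂P_B)(P_B/Q_A) = -10 × (13/30.8) ≈ -4.221.
Since ε < 0, yeast and flour are complements.

-4.221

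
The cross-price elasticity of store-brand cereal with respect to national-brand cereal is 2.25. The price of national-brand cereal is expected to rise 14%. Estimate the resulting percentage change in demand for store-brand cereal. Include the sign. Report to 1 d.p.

31.5%

%ΔQ ≈ ε × %ΔP of national-brand cereal = 2.25 × (14%) = 31.5%.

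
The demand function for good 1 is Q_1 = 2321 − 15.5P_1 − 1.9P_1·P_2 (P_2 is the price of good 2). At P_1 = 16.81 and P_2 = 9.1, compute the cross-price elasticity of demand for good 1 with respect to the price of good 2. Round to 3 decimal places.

-0.164

At P_1 = 16.81 and P_2 = 9.1: Q_1 = 1769.800.
∂Q_1/∂P_2 = -1.9P_1 = -1.9(16.81) = -31.9390.
ε = (∂Q_1/∂P_2)(P_2/Q_1) = -31.9390 × (9.1/1769.800) ≈ -0.164.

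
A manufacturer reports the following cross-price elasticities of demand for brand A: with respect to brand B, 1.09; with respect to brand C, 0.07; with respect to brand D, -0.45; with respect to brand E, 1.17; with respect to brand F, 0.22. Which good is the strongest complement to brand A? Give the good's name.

Complements have ε < 0. The most negative value is -0.45 (brand D).

brand D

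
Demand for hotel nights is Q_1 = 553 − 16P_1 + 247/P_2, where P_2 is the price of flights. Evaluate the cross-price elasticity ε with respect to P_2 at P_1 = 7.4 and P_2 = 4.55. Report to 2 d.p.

At P_1 = 7.4 and P_2 = 4.55: Q_1 = 488.886.
∂Q_1/∂P_2 = −247/P_2² = -11.9309.
ε = (∂Q_1/∂P_2)(P_2/Q_1) = -11.9309 × (4.55/488.886) ≈ -0.11.
ε < 0: complements.

-0.11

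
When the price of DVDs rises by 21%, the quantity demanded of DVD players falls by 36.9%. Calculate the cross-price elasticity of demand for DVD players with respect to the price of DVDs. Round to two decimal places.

-1.76

ε = (%ΔQ of DVD players) / (%ΔP of DVDs) = (-36.9%) / (21%) ≈ -1.76.
Negative cross-price elasticity: complements.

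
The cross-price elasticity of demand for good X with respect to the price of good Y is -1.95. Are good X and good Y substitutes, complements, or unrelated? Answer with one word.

ε = -1.95 < 0, so a higher price of good Y lowers demand for good X: complements.

complements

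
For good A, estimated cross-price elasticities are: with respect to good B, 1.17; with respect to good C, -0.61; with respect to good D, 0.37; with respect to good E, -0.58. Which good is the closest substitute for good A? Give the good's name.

Substitutes have ε > 0. Among the positive values, 1.17 (good B) is largest.

good B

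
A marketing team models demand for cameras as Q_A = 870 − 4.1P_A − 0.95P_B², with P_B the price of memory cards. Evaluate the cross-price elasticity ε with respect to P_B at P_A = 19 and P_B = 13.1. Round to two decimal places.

At P_A = 19 and P_B = 13.1: Q_A = 629.071.
∂Q_A/∂P_B = -1.9P_B = -1.9(13.1) = -24.8900.
ε = (∂Q_A/∂P_B)(P_B/Q_A) = -24.8900 × (13.1/629.071) ≈ -0.52.
ε < 0: complements.

-0.52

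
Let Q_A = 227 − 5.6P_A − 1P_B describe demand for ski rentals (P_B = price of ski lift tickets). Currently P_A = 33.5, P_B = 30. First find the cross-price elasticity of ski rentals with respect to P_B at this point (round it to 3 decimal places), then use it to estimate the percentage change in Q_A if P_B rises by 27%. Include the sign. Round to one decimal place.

-86.2%

At P_A = 33.5, P_B = 30: Q_A = 9.4.
∂Q_A/∂P_B = -1.
ε = (∂Q_A/∂P_B)(P_B/Q_A) = -1.0000 × 30/9.4 ≈ -3.191.
%ΔQ_A ≈ ε × %ΔP_B = -3.191 × (27%) = -86.2%.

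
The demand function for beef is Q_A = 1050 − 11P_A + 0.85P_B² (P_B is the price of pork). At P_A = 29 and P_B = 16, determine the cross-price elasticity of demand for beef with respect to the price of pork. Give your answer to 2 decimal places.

At P_A = 29 and P_B = 16: Q_A = 948.6.
∂Q_A/∂P_B = 1.7P_B = 1.7(16) = 27.2000.
ε = (∂Q_A/∂P_B)(P_B/Q_A) = 27.2000 × (16/948.6) ≈ 0.46.

0.46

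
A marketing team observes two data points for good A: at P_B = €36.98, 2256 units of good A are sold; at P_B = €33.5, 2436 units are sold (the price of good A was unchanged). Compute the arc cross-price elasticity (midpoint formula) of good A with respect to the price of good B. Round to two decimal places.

-0.78

ΔQ_A = 2436 − 2256 = 180; ΔP_B = 33.5 − 36.98 = -3.48.
Midpoints: Q̄_A = 2346.0, P̄_B = 35.24.
ε = (ΔQ_A/Q̄_A)/(ΔP_B/P̄_B) = (180/2346.0)/(-3.48/35.24) ≈ -0.78.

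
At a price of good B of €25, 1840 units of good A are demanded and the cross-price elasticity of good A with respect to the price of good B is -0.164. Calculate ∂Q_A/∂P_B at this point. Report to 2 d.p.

-12.07

ε = (∂Q_A/∂P_B)·(P_B/Q_A) ⇒ ∂Q_A/∂P_B = ε·Q_A/P_B = -0.164 × 1840/25 ≈ -12.07.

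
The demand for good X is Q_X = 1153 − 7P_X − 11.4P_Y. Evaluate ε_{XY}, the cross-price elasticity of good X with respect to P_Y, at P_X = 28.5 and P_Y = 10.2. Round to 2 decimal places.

At P_X = 28.5 and P_Y = 10.2: Q_X = 837.22.
∂Q_X/∂P_Y = -11.4.
ε = (∂Q_X/∂P_Y)(P_Y/Q_X) = -11.4 × (10.2/837.22) ≈ -0.14.

-0.14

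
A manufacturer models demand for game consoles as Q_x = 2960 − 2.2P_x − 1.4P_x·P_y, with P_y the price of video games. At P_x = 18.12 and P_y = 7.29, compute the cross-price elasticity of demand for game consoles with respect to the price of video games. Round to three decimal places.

At P_x = 18.12 and P_y = 7.29: Q_x = 2735.203.
∂Q_x/∂P_y = -1.4P_x = -1.4(18.12) = -25.3680.
ε = (∂Q_x/∂P_y)(P_y/Q_x) = -25.3680 × (7.29/2735.203) ≈ -0.068.

-0.068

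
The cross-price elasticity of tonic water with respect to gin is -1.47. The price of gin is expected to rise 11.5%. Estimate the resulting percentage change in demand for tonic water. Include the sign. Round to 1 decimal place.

-16.9%

%ΔQ ≈ ε × %ΔP of gin = -1.47 × (11.5%) = -16.9%.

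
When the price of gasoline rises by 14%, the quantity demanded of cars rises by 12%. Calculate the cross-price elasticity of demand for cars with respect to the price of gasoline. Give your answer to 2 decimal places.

ε = (%ΔQ of cars) / (%ΔP of gasoline) = (12%) / (14%) ≈ 0.86.
Positive cross-price elasticity: substitutes.

0.86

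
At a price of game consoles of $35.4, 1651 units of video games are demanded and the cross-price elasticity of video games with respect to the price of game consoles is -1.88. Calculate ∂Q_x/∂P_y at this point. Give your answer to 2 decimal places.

ε = (∂Q_x/∂P_y)·(P_y/Q_x) ⇒ ∂Q_x/∂P_y = ε·Q_x/P_y = -1.88 × 1651/35.4 ≈ -87.68.

-87.68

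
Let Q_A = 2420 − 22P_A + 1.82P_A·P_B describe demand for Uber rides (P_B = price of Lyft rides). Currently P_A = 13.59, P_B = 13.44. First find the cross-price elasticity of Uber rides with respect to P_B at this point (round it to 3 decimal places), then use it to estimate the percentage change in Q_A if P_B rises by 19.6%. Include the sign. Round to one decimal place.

2.6%

At P_A = 13.59, P_B = 13.44: Q_A = 2453.442.
∂Q_A/∂P_B = 1.82P_A = 24.7338.
ε = (∂Q_A/∂P_B)(P_B/Q_A) = 24.7338 × 13.44/2453.442 ≈ 0.135.
%ΔQ_A ≈ ε × %ΔP_B = 0.135 × (19.6%) = 2.6%.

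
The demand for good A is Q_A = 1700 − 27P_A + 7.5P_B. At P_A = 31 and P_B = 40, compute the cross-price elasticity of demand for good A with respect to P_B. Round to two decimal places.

0.26

At P_A = 31 and P_B = 40: Q_A = 1163.
∂Q_A/∂P_B = 7.5.
ε = (∂Q_A/∂P_B)(P_B/Q_A) = 7.5 × (40/1163) ≈ 0.26.
Since ε > 0, good A and good B are substitutes.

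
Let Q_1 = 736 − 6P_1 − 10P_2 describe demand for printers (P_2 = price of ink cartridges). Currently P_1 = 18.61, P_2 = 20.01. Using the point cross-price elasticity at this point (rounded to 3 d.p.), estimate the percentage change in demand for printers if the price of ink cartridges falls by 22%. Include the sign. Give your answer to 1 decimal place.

10.4%

At P_1 = 18.61, P_2 = 20.01: Q_1 = 424.24.
∂Q_1/∂P_2 = -10.
ε = (∂Q_1/∂P_2)(P_2/Q_1) = -10.0000 × 20.01/424.24 ≈ -0.472.
%ΔQ_1 ≈ ε × %ΔP_2 = -0.472 × (-22%) = 10.4%.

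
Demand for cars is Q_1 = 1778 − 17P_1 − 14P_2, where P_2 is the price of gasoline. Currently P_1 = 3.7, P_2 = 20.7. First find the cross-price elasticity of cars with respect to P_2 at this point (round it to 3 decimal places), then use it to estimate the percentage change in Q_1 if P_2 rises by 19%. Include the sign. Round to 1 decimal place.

At P_1 = 3.7, P_2 = 20.7: Q_1 = 1425.3.
∂Q_1/∂P_2 = -14.
ε = (∂Q_1/∂P_2)(P_2/Q_1) = -14.0000 × 20.7/1425.3 ≈ -0.203.
%ΔQ_1 ≈ ε × %ΔP_2 = -0.203 × (19%) = -3.9%.

-3.9%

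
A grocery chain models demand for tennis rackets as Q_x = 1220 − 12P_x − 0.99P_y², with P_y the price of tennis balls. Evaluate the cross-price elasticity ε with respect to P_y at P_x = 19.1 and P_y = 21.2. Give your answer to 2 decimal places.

-1.63

At P_x = 19.1 and P_y = 21.2: Q_x = 545.854.
∂Q_x/∂P_y = -1.98P_y = -1.98(21.2) = -41.9760.
ε = (∂Q_x/∂P_y)(P_y/Q_x) = -41.9760 × (21.2/545.854) ≈ -1.63.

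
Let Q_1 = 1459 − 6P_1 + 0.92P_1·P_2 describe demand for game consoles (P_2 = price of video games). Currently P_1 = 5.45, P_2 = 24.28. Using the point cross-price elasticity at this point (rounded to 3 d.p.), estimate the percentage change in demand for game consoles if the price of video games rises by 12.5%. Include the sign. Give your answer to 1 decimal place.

At P_1 = 5.45, P_2 = 24.28: Q_1 = 1548.040.
∂Q_1/∂P_2 = 0.92P_1 = 5.0140.
ε = (∂Q_1/∂P_2)(P_2/Q_1) = 5.0140 × 24.28/1548.040 ≈ 0.079.
%ΔQ_1 ≈ ε × %ΔP_2 = 0.079 × (12.5%) = 1.0%.

1.0%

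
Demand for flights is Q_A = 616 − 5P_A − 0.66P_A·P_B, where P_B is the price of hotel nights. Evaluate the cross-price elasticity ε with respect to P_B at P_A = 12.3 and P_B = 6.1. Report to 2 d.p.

-0.10

At P_A = 12.3 and P_B = 6.1: Q_A = 504.980.
∂Q_A/∂P_B = -0.66P_A = -0.66(12.3) = -8.1180.
ε = (∂Q_A/∂P_B)(P_B/Q_A) = -8.1180 × (6.1/504.980) ≈ -0.10.
ε < 0: complements.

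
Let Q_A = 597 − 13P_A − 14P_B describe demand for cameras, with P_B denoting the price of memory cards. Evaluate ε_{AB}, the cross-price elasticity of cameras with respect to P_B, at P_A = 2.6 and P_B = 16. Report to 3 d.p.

-0.660

At P_A = 2.6 and P_B = 16: Q_A = 339.2.
∂Q_A/∂P_B = -14.
ε = (∂Q_A/∂P_B)(P_B/Q_A) = -14 × (16/339.2) ≈ -0.660.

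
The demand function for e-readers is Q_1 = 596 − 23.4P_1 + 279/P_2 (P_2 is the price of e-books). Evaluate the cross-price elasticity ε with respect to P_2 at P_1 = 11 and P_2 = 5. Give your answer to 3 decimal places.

-0.141

At P_1 = 11 and P_2 = 5: Q_1 = 394.4.
∂Q_1/∂P_2 = −279/P_2² = -11.1600.
ε = (∂Q_1/∂P_2)(P_2/Q_1) = -11.1600 × (5/394.4) ≈ -0.141.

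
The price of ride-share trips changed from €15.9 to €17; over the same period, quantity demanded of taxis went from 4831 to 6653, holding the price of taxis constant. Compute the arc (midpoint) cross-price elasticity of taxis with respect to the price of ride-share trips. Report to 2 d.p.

4.75

ΔQ_A = 6653 − 4831 = 1822; ΔP_B = 17 − 15.9 = 1.1.
Midpoints: Q̄_A = 5742.0, P̄_B = 16.45.
ε = (ΔQ_A/Q̄_A)/(ΔP_B/P̄_B) = (1822/5742.0)/(1.1/16.45) ≈ 4.75.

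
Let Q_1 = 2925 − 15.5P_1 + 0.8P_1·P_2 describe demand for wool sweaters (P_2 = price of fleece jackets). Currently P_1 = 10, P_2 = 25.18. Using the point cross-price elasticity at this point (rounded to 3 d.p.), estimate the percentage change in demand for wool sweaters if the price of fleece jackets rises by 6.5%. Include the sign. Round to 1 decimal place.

At P_1 = 10, P_2 = 25.18: Q_1 = 2971.44.
∂Q_1/∂P_2 = 0.8P_1 = 8.0000.
ε = (∂Q_1/∂P_2)(P_2/Q_1) = 8.0000 × 25.18/2971.44 ≈ 0.068.
%ΔQ_1 ≈ ε × %ΔP_2 = 0.068 × (6.5%) = 0.4%.

0.4%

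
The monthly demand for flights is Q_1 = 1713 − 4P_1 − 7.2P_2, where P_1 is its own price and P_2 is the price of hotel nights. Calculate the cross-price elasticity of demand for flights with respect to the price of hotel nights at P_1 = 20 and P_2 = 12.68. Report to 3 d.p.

At P_1 = 20 and P_2 = 12.68: Q_1 = 1541.704.
∂Q_1/∂P_2 = -7.2.
ε = (∂Q_1/∂P_2)(P_2/Q_1) = -7.2 × (12.68/1541.704) ≈ -0.059.

-0.059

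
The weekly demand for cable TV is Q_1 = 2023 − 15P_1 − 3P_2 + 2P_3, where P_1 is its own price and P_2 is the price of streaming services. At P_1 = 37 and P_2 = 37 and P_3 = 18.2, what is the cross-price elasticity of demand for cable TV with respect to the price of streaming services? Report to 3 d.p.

At P_1 = 37 and P_2 = 37 and P_3 = 18.2: Q_1 = 1393.4.
∂Q_1/∂P_2 = -3.
ε = (∂Q_1/∂P_2)(P_2/Q_1) = -3 × (37/1393.4) ≈ -0.080.
Since ε < 0, cable TV and streaming services are complements.

-0.080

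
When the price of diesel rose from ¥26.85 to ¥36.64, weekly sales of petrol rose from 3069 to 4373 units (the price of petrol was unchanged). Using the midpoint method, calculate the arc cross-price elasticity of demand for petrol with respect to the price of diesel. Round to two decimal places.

1.14

ΔQ_A = 4373 − 3069 = 1304; ΔP_B = 36.64 − 26.85 = 9.79.
Midpoints: Q̄_A = 3721.0, P̄_B = 31.75.
ε = (ΔQ_A/Q̄_A)/(ΔP_B/P̄_B) = (1304/3721.0)/(9.79/31.75) ≈ 1.14.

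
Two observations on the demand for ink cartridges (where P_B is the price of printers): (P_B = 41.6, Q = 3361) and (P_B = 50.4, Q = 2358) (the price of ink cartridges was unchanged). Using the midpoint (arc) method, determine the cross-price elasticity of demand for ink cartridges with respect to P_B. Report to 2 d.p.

ΔQ_A = 2358 − 3361 = -1003; ΔP_B = 50.4 − 41.6 = 8.8.
Midpoints: Q̄_A = 2859.5, P̄_B = 46.00.
ε = (ΔQ_A/Q̄_A)/(ΔP_B/P̄_B) = (-1003/2859.5)/(8.8/46.00) ≈ -1.83.

-1.83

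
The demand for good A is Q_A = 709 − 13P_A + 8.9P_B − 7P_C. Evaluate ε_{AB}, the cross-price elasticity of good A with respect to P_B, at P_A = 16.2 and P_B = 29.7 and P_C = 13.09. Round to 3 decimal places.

0.394

At P_A = 16.2 and P_B = 29.7 and P_C = 13.09: Q_A = 671.1.
∂Q_A/∂P_B = 8.9.
ε = (∂Q_A/∂P_B)(P_B/Q_A) = 8.9 × (29.7/671.1) ≈ 0.394.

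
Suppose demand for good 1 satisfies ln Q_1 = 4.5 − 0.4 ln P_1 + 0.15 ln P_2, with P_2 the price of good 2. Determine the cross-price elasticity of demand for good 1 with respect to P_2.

In a log-linear (constant-elasticity) demand function, the coefficient on ln P_2 is the cross-price elasticity.
ε = 0.15. Positive, so good 1 and good 2 are substitutes.

0.15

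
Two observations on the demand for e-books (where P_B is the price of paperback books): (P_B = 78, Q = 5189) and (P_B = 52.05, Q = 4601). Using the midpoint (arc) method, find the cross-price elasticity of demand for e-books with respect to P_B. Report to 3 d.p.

0.301

ΔQ_A = 4601 − 5189 = -588; ΔP_B = 52.05 − 78 = -25.95.
Midpoints: Q̄_A = 4895.0, P̄_B = 65.03.
ε = (ΔQ_A/Q̄_A)/(ΔP_B/P̄_B) = (-588/4895.0)/(-25.95/65.03) ≈ 0.301.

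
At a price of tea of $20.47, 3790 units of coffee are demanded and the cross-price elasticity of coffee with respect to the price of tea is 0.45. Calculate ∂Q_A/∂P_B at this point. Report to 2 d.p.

ε = (∂Q_A/∂P_B)·(P_B/Q_A) ⇒ ∂Q_A/∂P_B = ε·Q_A/P_B = 0.45 × 3790/20.47 ≈ 83.32.

83.32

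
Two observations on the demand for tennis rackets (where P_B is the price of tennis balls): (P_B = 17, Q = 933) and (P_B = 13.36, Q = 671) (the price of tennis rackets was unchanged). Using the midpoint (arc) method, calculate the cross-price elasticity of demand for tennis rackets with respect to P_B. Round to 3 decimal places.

ΔQ_A = 671 − 933 = -262; ΔP_B = 13.36 − 17 = -3.64.
Midpoints: Q̄_A = 802.0, P̄_B = 15.18.
ε = (ΔQ_A/Q̄_A)/(ΔP_B/P̄_B) = (-262/802.0)/(-3.64/15.18) ≈ 1.362.

1.362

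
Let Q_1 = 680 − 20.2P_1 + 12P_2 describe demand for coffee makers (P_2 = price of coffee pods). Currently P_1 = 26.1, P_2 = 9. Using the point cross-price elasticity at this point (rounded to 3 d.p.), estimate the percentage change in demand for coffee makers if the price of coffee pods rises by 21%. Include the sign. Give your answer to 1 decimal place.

At P_1 = 26.1, P_2 = 9: Q_1 = 260.78.
∂Q_1/∂P_2 = 12.
ε = (∂Q_1/∂P_2)(P_2/Q_1) = 12.0000 × 9/260.78 ≈ 0.414.
%ΔQ_1 ≈ ε × %ΔP_2 = 0.414 × (21%) = 8.7%.

8.7%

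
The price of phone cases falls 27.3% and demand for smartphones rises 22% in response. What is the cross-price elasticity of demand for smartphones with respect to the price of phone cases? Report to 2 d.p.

ε = (%ΔQ of smartphones) / (%ΔP of phone cases) = (22%) / (-27.3%) ≈ -0.81.
Negative cross-price elasticity: complements.

-0.81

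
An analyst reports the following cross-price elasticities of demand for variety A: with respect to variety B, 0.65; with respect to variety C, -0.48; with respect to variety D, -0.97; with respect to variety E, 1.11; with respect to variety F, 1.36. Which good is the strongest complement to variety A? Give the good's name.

Complements have ε < 0. The most negative value is -0.97 (variety D).

variety D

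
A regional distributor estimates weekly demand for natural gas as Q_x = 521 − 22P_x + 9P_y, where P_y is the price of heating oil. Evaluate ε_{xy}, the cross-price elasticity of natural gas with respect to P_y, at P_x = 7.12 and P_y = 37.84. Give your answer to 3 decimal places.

At P_x = 7.12 and P_y = 37.84: Q_x = 704.92.
∂Q_x/∂P_y = 9.
ε = (∂Q_x/∂P_y)(P_y/Q_x) = 9 × (37.84/704.92) ≈ 0.483.

0.483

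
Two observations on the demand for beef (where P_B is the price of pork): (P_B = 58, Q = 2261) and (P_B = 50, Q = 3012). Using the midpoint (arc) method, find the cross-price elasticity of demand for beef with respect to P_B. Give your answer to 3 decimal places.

ΔQ_A = 3012 − 2261 = 751; ΔP_B = 50 − 58 = -8.
Midpoints: Q̄_A = 2636.5, P̄_B = 54.00.
ε = (ΔQ_A/Q̄_A)/(ΔP_B/P̄_B) = (751/2636.5)/(-8/54.00) ≈ -1.923.

-1.923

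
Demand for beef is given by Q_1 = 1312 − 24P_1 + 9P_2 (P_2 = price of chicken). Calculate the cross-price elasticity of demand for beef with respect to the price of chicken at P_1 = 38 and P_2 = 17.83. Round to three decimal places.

At P_1 = 38 and P_2 = 17.83: Q_1 = 560.47.
∂Q_1/∂P_2 = 9.
ε = (∂Q_1/∂P_2)(P_2/Q_1) = 9 × (17.83/560.47) ≈ 0.286.
Since ε > 0, beef and chicken are substitutes.

0.286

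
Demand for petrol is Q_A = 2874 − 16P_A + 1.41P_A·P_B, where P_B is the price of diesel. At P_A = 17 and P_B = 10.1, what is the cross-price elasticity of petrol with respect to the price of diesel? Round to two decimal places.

0.09

At P_A = 17 and P_B = 10.1: Q_A = 2844.097.
∂Q_A/∂P_B = 1.41P_A = 1.41(17) = 23.9700.
ε = (∂Q_A/∂P_B)(P_B/Q_A) = 23.9700 × (10.1/2844.097) ≈ 0.09.
ε > 0: substitutes.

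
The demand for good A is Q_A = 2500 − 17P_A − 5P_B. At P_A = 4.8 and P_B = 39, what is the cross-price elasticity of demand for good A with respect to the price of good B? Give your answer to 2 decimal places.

At P_A = 4.8 and P_B = 39: Q_A = 2223.4.
∂Q_A/∂P_B = -5.
ε = (∂Q_A/∂P_B)(P_B/Q_A) = -5 × (39/2223.4) ≈ -0.09.

-0.09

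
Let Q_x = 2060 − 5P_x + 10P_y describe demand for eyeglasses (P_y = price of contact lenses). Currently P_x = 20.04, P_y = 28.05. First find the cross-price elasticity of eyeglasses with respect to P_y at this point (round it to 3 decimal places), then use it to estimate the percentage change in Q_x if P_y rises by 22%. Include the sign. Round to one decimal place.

At P_x = 20.04, P_y = 28.05: Q_x = 2240.3.
∂Q_x/∂P_y = 10.
ε = (∂Q_x/∂P_y)(P_y/Q_x) = 10.0000 × 28.05/2240.3 ≈ 0.125.
%ΔQ_x ≈ ε × %ΔP_y = 0.125 × (22%) = 2.8%.

2.8%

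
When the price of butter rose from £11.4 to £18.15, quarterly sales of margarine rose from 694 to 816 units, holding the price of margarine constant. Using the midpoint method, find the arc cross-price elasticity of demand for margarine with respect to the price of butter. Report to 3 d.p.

0.354

ΔQ_A = 816 − 694 = 122; ΔP_B = 18.15 − 11.4 = 6.75.
Midpoints: Q̄_A = 755.0, P̄_B = 14.77.
ε = (ΔQ_A/Q̄_A)/(ΔP_B/P̄_B) = (122/755.0)/(6.75/14.77) ≈ 0.354.
ε > 0: margarine and butter are substitutes.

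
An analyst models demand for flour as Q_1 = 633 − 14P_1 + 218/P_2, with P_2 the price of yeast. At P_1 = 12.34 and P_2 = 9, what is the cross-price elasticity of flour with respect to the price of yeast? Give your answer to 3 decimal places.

-0.050

At P_1 = 12.34 and P_2 = 9: Q_1 = 484.462.
∂Q_1/∂P_2 = −218/P_2² = -2.6914.
ε = (∂Q_1/∂P_2)(P_2/Q_1) = -2.6914 × (9/484.462) ≈ -0.050.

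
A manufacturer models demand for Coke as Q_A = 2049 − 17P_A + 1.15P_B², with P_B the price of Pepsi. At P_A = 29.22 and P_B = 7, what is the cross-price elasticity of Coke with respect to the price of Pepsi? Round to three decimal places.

0.070

At P_A = 29.22 and P_B = 7: Q_A = 1608.61.
∂Q_A/∂P_B = 2.3P_B = 2.3(7) = 16.1000.
ε = (∂Q_A/∂P_B)(P_B/Q_A) = 16.1000 × (7/1608.61) ≈ 0.070.
ε > 0: substitutes.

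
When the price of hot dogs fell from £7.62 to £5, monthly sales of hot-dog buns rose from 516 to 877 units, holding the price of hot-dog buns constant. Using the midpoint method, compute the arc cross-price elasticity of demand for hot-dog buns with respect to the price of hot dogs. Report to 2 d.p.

ΔQ_A = 877 − 516 = 361; ΔP_B = 5 − 7.62 = -2.62.
Midpoints: Q̄_A = 696.5, P̄_B = 6.31.
ε = (ΔQ_A/Q̄_A)/(ΔP_B/P̄_B) = (361/696.5)/(-2.62/6.31) ≈ -1.25.
ε < 0: hot-dog buns and hot dogs are complements.

-1.25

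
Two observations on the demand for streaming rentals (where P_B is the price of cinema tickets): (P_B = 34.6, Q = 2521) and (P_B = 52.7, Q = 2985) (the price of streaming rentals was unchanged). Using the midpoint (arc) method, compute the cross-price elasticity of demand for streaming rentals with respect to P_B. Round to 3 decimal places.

0.406

ΔQ_A = 2985 − 2521 = 464; ΔP_B = 52.7 − 34.6 = 18.1.
Midpoints: Q̄_A = 2753.0, P̄_B = 43.65.
ε = (ΔQ_A/Q̄_A)/(ΔP_B/P̄_B) = (464/2753.0)/(18.1/43.65) ≈ 0.406.
ε > 0: streaming rentals and cinema tickets are substitutes.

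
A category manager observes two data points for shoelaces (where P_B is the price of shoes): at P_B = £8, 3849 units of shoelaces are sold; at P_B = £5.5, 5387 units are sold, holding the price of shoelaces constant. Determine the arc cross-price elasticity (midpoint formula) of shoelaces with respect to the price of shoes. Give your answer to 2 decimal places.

ΔQ_A = 5387 − 3849 = 1538; ΔP_B = 5.5 − 8 = -2.5.
Midpoints: Q̄_A = 4618.0, P̄_B = 6.75.
ε = (ΔQ_A/Q̄_A)/(ΔP_B/P̄_B) = (1538/4618.0)/(-2.5/6.75) ≈ -0.90.
ε < 0: shoelaces and shoes are complements.

-0.90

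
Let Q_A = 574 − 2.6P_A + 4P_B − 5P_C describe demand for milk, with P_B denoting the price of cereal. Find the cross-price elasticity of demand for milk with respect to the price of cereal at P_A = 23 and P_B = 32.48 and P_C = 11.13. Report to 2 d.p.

0.22

At P_A = 23 and P_B = 32.48 and P_C = 11.13: Q_A = 588.47.
∂Q_A/∂P_B = 4.
ε = (∂Q_A/∂P_B)(P_B/Q_A) = 4 × (32.48/588.47) ≈ 0.22.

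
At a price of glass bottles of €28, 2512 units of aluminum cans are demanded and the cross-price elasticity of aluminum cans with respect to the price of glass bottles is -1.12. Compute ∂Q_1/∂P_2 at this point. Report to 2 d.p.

ε = (∂Q_1/∂P_2)·(P_2/Q_1) ⇒ ∂Q_1/∂P_2 = ε·Q_1/P_2 = -1.12 × 2512/28 ≈ -100.48.

-100.48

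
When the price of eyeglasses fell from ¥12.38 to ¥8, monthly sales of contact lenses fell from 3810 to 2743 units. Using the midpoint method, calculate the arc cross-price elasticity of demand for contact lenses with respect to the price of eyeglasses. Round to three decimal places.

0.758

ΔQ_A = 2743 − 3810 = -1067; ΔP_B = 8 − 12.38 = -4.38.
Midpoints: Q̄_A = 3276.5, P̄_B = 10.19.
ε = (ΔQ_A/Q̄_A)/(ΔP_B/P̄_B) = (-1067/3276.5)/(-4.38/10.19) ≈ 0.758.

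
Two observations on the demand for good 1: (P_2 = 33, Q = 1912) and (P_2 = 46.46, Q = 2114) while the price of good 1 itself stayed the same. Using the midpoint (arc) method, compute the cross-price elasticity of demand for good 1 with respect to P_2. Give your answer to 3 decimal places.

ΔQ_1 = 2114 − 1912 = 202; ΔP_2 = 46.46 − 33 = 13.46.
Midpoints: Q̄_1 = 2013.0, P̄_2 = 39.73.
ε = (ΔQ_1/Q̄_1)/(ΔP_2/P̄_2) = (202/2013.0)/(13.46/39.73) ≈ 0.296.

0.296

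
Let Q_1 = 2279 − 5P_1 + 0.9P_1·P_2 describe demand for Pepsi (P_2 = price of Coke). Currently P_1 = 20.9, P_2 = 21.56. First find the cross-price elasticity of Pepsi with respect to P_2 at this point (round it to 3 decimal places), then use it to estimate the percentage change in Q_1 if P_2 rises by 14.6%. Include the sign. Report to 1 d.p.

At P_1 = 20.9, P_2 = 21.56: Q_1 = 2580.044.
∂Q_1/∂P_2 = 0.9P_1 = 18.8100.
ε = (∂Q_1/∂P_2)(P_2/Q_1) = 18.8100 × 21.56/2580.044 ≈ 0.157.
%ΔQ_1 ≈ ε × %ΔP_2 = 0.157 × (14.6%) = 2.3%.

2.3%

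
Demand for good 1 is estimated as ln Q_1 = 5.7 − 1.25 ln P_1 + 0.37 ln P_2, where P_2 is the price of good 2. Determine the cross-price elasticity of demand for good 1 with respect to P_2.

In a log-linear (constant-elasticity) demand function, the coefficient on ln P_2 is the cross-price elasticity.
ε = 0.37. Positive, so good 1 and good 2 are substitutes.

0.37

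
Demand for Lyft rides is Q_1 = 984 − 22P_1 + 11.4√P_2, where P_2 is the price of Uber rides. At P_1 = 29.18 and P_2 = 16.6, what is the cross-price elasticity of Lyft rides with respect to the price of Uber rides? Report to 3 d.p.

At P_1 = 29.18 and P_2 = 16.6: Q_1 = 388.487.
∂Q_1/∂P_2 = 11.4/(2√P_2) = 11.4/(2√16.6) = 1.3990.
ε = (∂Q_1/∂P_2)(P_2/Q_1) = 1.3990 × (16.6/388.487) ≈ 0.060.
ε > 0: substitutes.

0.060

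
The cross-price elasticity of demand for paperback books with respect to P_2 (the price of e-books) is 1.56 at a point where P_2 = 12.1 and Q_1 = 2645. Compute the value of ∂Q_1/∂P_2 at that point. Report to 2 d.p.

ε = (∂Q_1/∂P_2)·(P_2/Q_1) ⇒ ∂Q_1/∂P_2 = ε·Q_1/P_2 = 1.56 × 2645/12.1 ≈ 341.01.

341.01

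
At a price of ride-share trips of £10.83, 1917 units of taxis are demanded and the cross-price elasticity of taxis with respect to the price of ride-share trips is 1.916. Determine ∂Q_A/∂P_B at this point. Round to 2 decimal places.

339.15

ε = (∂Q_A/∂P_B)·(P_B/Q_A) ⇒ ∂Q_A/∂P_B = ε·Q_A/P_B = 1.916 × 1917/10.83 ≈ 339.15.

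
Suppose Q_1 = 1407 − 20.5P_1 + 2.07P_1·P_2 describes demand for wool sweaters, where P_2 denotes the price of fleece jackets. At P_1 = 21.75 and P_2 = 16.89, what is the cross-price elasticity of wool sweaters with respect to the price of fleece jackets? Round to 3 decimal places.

At P_1 = 21.75 and P_2 = 16.89: Q_1 = 1721.555.
∂Q_1/∂P_2 = 2.07P_1 = 2.07(21.75) = 45.0225.
ε = (∂Q_1/∂P_2)(P_2/Q_1) = 45.0225 × (16.89/1721.555) ≈ 0.442.
ε > 0: substitutes.

0.442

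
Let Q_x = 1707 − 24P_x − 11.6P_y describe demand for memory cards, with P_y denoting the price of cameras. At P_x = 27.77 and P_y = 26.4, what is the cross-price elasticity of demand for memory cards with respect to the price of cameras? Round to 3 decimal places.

-0.417

At P_x = 27.77 and P_y = 26.4: Q_x = 734.28.
∂Q_x/∂P_y = -11.6.
ε = (∂Q_x/∂P_y)(P_y/Q_x) = -11.6 × (26.4/734.28) ≈ -0.417.
Since ε < 0, memory cards and cameras are complements.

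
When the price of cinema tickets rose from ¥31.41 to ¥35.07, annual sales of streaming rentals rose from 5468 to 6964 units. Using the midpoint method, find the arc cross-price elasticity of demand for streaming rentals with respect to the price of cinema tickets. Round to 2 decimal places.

ΔQ_A = 6964 − 5468 = 1496; ΔP_B = 35.07 − 31.41 = 3.66.
Midpoints: Q̄_A = 6216.0, P̄_B = 33.24.
ε = (ΔQ_A/Q̄_A)/(ΔP_B/P̄_B) = (1496/6216.0)/(3.66/33.24) ≈ 2.19.

2.19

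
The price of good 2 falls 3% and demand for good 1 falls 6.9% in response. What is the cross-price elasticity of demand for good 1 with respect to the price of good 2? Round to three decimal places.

ε = (%ΔQ of good 1) / (%ΔP of good 2) = (-6.9%) / (-3%) ≈ 2.300.

2.300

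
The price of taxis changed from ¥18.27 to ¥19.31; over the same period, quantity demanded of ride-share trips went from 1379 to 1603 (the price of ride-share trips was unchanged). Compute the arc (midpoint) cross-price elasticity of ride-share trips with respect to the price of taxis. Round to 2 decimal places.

2.71

ΔQ_A = 1603 − 1379 = 224; ΔP_B = 19.31 − 18.27 = 1.04.
Midpoints: Q̄_A = 1491.0, P̄_B = 18.79.
ε = (ΔQ_A/Q̄_A)/(ΔP_B/P̄_B) = (224/1491.0)/(1.04/18.79) ≈ 2.71.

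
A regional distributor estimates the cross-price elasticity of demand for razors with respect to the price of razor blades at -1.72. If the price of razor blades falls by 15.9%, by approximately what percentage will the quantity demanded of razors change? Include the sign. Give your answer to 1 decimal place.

%ΔQ ≈ ε × %ΔP of razor blades = -1.72 × (-15.9%) = 27.3%.
Demand for razors rises by about 27.3%.

27.3%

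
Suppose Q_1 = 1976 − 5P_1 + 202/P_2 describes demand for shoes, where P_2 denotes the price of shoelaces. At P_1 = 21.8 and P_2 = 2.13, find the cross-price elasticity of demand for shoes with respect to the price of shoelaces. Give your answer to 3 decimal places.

-0.048

At P_1 = 21.8 and P_2 = 2.13: Q_1 = 1961.836.
∂Q_1/∂P_2 = −202/P_2² = -44.5238.
ε = (∂Q_1/∂P_2)(P_2/Q_1) = -44.5238 × (2.13/1961.836) ≈ -0.048.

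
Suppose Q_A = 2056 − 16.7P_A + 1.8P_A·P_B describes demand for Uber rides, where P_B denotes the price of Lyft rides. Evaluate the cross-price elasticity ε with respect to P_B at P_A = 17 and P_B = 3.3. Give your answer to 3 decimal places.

At P_A = 17 and P_B = 3.3: Q_A = 1873.08.
∂Q_A/∂P_B = 1.8P_A = 1.8(17) = 30.6000.
ε = (∂Q_A/∂P_B)(P_B/Q_A) = 30.6000 × (3.3/1873.08) ≈ 0.054.
ε > 0: substitutes.

0.054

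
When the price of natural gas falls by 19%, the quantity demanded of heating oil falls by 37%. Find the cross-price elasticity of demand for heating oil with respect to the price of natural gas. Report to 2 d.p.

ε = (%ΔQ of heating oil) / (%ΔP of natural gas) = (-37%) / (-19%) ≈ 1.95.
Positive cross-price elasticity: substitutes.

1.95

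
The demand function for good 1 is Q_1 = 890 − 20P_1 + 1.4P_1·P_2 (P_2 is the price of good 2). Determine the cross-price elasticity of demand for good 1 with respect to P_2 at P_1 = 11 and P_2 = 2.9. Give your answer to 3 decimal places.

0.062

At P_1 = 11 and P_2 = 2.9: Q_1 = 714.66.
∂Q_1/∂P_2 = 1.4P_1 = 1.4(11) = 15.4000.
ε = (∂Q_1/∂P_2)(P_2/Q_1) = 15.4000 × (2.9/714.66) ≈ 0.062.
ε > 0: substitutes.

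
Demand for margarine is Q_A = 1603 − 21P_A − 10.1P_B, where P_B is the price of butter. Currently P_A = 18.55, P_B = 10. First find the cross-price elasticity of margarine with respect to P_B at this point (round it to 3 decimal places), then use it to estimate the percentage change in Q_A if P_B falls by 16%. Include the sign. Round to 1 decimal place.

At P_A = 18.55, P_B = 10: Q_A = 1112.45.
∂Q_A/∂P_B = -10.1.
ε = (∂Q_A/∂P_B)(P_B/Q_A) = -10.1000 × 10/1112.45 ≈ -0.091.
%ΔQ_A ≈ ε × %ΔP_B = -0.091 × (-16%) = 1.5%.

1.5%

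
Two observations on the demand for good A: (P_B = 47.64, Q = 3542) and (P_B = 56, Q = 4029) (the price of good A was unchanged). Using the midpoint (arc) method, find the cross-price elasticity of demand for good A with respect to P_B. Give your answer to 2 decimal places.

0.80

ΔQ_A = 4029 − 3542 = 487; ΔP_B = 56 − 47.64 = 8.36.
Midpoints: Q̄_A = 3785.5, P̄_B = 51.82.
ε = (ΔQ_A/Q̄_A)/(ΔP_B/P̄_B) = (487/3785.5)/(8.36/51.82) ≈ 0.80.
ε > 0: good A and good B are substitutes.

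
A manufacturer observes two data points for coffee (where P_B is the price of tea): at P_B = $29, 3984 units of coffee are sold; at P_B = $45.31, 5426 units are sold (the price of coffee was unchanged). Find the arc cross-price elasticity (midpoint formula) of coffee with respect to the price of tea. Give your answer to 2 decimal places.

ΔQ_A = 5426 − 3984 = 1442; ΔP_B = 45.31 − 29 = 16.31.
Midpoints: Q̄_A = 4705.0, P̄_B = 37.16.
ε = (ΔQ_A/Q̄_A)/(ΔP_B/P̄_B) = (1442/4705.0)/(16.31/37.16) ≈ 0.70.
ε > 0: coffee and tea are substitutes.

0.70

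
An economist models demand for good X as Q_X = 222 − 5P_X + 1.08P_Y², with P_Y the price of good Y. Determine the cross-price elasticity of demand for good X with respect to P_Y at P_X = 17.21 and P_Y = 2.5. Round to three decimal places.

0.095

At P_X = 17.21 and P_Y = 2.5: Q_X = 142.7.
∂Q_X/∂P_Y = 2.16P_Y = 2.16(2.5) = 5.4000.
ε = (∂Q_X/∂P_Y)(P_Y/Q_X) = 5.4000 × (2.5/142.7) ≈ 0.095.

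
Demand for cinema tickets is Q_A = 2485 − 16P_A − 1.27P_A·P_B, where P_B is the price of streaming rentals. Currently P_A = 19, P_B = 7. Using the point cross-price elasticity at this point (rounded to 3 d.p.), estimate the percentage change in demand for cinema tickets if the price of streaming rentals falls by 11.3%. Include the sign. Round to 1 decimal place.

0.9%

At P_A = 19, P_B = 7: Q_A = 2012.09.
∂Q_A/∂P_B = -1.27P_A = -24.1300.
ε = (∂Q_A/∂P_B)(P_B/Q_A) = -24.1300 × 7/2012.09 ≈ -0.084.
%ΔQ_A ≈ ε × %ΔP_B = -0.084 × (-11.3%) = 0.9%.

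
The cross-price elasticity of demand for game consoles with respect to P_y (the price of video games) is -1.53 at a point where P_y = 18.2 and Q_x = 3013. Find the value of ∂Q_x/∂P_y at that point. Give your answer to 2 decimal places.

ε = (∂Q_x/∂P_y)·(P_y/Q_x) ⇒ ∂Q_x/∂P_y = ε·Q_x/P_y = -1.53 × 3013/18.2 ≈ -253.29.

-253.29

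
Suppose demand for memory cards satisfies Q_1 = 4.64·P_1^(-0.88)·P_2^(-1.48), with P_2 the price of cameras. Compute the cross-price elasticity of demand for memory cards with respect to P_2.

-1.48

In a log-linear (constant-elasticity) demand function, the coefficient on the exponent of P_2 is the cross-price elasticity.
ε = -1.48. Negative, so memory cards and cameras are complements.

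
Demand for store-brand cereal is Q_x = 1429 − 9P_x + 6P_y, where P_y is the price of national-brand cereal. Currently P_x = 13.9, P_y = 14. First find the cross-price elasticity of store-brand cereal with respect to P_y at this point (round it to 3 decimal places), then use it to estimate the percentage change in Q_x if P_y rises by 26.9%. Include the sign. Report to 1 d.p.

1.6%

At P_x = 13.9, P_y = 14: Q_x = 1387.9.
∂Q_x/∂P_y = 6.
ε = (∂Q_x/∂P_y)(P_y/Q_x) = 6.0000 × 14/1387.9 ≈ 0.061.
%ΔQ_x ≈ ε × %ΔP_y = 0.061 × (26.9%) = 1.6%.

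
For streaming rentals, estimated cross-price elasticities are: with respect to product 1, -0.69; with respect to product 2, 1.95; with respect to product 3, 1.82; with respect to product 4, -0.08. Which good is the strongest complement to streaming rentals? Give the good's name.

Complements have ε < 0. The most negative value is -0.69 (product 1).

product 1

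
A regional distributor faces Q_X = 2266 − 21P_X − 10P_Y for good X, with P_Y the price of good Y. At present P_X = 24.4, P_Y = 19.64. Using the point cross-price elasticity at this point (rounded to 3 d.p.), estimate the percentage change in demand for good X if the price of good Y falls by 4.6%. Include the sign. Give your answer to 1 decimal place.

0.6%

At P_X = 24.4, P_Y = 19.64: Q_X = 1557.2.
∂Q_X/∂P_Y = -10.
ε = (∂Q_X/∂P_Y)(P_Y/Q_X) = -10.0000 × 19.64/1557.2 ≈ -0.126.
%ΔQ_X ≈ ε × %ΔP_Y = -0.126 × (-4.6%) = 0.6%.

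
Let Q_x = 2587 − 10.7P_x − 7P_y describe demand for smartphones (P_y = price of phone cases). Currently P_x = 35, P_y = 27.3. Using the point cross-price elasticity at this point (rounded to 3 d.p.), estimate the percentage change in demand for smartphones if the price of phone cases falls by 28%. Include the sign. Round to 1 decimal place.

2.7%

At P_x = 35, P_y = 27.3: Q_x = 2021.4.
∂Q_x/∂P_y = -7.
ε = (∂Q_x/∂P_y)(P_y/Q_x) = -7.0000 × 27.3/2021.4 ≈ -0.095.
%ΔQ_x ≈ ε × %ΔP_y = -0.095 × (-28%) = 2.7%.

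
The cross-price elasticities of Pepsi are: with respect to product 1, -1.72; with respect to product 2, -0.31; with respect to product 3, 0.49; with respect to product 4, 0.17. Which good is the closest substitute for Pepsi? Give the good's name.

product 3

Substitutes have ε > 0. Among the positive values, 0.49 (product 3) is largest.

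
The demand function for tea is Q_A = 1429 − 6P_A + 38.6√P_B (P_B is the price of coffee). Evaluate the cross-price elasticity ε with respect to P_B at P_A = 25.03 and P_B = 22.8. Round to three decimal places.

0.063

At P_A = 25.03 and P_B = 22.8: Q_A = 1463.132.
∂Q_A/∂P_B = 38.6/(2√P_B) = 38.6/(2√22.8) = 4.0419.
ε = (∂Q_A/∂P_B)(P_B/Q_A) = 4.0419 × (22.8/1463.132) ≈ 0.063.
ε > 0: substitutes.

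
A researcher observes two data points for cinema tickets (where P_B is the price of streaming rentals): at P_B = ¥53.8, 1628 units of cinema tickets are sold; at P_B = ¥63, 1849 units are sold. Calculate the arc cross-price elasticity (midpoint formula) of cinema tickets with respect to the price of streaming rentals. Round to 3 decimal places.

ΔQ_A = 1849 − 1628 = 221; ΔP_B = 63 − 53.8 = 9.2.
Midpoints: Q̄_A = 1738.5, P̄_B = 58.40.
ε = (ΔQ_A/Q̄_A)/(ΔP_B/P̄_B) = (221/1738.5)/(9.2/58.40) ≈ 0.807.
ε > 0: cinema tickets and streaming rentals are substitutes.

0.807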